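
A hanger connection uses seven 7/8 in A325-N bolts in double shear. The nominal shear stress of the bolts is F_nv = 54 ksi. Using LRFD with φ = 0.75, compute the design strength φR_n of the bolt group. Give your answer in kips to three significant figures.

A_b = π × 0.875² / 4 = 0.6013 in².
R_n = F_nv · A_b · n · n_s = 54 × 0.6013 × 7 × 2 = 454.6 kips.
Design strength φR_n = 0.75 × 454.6 = 341 kips.

341 kips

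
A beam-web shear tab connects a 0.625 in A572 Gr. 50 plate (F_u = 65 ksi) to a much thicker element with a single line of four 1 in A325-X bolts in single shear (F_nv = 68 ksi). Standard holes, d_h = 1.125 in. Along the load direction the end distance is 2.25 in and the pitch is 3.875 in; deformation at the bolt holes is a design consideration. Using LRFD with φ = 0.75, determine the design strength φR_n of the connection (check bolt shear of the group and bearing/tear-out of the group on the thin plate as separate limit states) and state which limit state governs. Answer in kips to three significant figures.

160 kips (bolt shear governs)

Bolt shear: A_b = π·1²/4 = 0.7854 in²; R_n = 68 × 0.7854 × 4 × 1 = 213.6 kips → 0.75 × 213.6 = 160 kips.
Bearing (1.2 l_c t F_u ≤ 2.4 d t F_u): upper limit = 2.4·1·0.625·65 = 97.5 kips.
  Edge l_c = 2.25 − 1.125/2 = 1.688 → r_n = 82.27 kips; interior l_c = 3.875 − 1.125 = 2.75 → r_n = 97.5 kips.
  R_n,bearing = 1·82.27 + 3·97.5 = 374.8 kips → 0.75 × 374.8 = 281 kips.
Bolt shear governs: 160 kips.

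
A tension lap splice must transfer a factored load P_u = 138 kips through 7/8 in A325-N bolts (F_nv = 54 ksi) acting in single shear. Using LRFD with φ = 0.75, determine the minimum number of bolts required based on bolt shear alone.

A_b = π·0.875²/4 = 0.6013 in².
Per-bolt design strength φR_n = 0.75 × 54 × 0.6013 × 1 = 24.35 kips.
n ≥ 138 / 24.35 = 5.667 → use 6 bolts.

6 bolts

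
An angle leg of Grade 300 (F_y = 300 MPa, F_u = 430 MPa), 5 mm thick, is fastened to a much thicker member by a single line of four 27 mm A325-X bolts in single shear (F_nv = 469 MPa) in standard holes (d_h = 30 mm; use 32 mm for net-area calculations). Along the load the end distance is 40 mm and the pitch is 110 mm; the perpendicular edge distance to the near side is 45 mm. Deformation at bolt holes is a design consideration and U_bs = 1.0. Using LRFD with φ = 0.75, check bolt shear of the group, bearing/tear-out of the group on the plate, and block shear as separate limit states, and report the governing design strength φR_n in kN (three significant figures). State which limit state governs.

296 kN (block shear governs)

Bolt shear: A_b = π·27²/4 = 572.6 mm²; R_n = 469 × 572.6 × 4 × 1 / 1000 = 1074 kN → 0.75 × 1074 = 806 kN.
Bearing: edge l_c = 25, r_n = 64.5 kN; interior l_c = 80, r_n = 139.3 kN; R_n = 64.5 + 3·139.3 = 482.5 kN → 362 kN.
Block shear: A_gv = 1850, A_nv = 1290, A_nt = 145 mm²; R_n = min(0.6F_uA_nv, 0.6F_yA_gv) + U_bs·F_u·A_nt = 395.2 kN → 296 kN.
Block shear governs: 296 kN.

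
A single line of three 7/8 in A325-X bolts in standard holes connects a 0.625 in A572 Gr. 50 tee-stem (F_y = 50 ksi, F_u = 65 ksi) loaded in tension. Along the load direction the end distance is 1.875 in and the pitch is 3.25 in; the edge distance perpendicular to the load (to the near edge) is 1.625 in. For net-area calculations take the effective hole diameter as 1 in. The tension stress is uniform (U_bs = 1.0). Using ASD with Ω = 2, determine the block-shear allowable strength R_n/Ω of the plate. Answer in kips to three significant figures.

Shear plane L_v = 1.875 + 2·3.25 = 8.375 in; A_gv = 8.375 × 0.625 = 5.234 in².
A_nv = (8.375 − 2.5·1) × 0.625 = 3.672 in².
A_nt = (1.625 − 0.5·1) × 0.625 = 0.7031 in².
0.6 F_u A_nv = 143.2 kips; 0.6 F_y A_gv = 157 kips → shear rupture governs the shear term.
R_n = 143.2 + 1.0 × 65 × 0.7031 = 188.9 kips.
Allowable strength R_n/Ω = 188.9 / 2 = 94.5 kips.

94.5 kips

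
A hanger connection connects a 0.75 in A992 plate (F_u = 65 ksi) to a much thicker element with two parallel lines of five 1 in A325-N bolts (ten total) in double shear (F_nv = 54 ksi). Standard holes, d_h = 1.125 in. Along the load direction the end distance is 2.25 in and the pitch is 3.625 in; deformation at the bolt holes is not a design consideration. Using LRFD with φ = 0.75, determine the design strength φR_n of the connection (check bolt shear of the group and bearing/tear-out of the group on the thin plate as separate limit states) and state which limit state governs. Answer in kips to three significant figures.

Bolt shear: A_b = π·1²/4 = 0.7854 in²; R_n = 54 × 0.7854 × 10 × 2 = 848.2 kips → 0.75 × 848.2 = 636 kips.
Bearing (1.5 l_c t F_u ≤ 3.0 d t F_u): upper limit = 3.0·1·0.75·65 = 146.2 kips.
  Edge l_c = 2.25 − 1.125/2 = 1.688 → r_n = 123.4 kips; interior l_c = 3.625 − 1.125 = 2.5 → r_n = 146.2 kips.
  R_n,bearing = 2·123.4 + 8·146.2 = 1417 kips → 0.75 × 1417 = 1060 kips.
Bolt shear governs: 636 kips.

636 kips (bolt shear governs)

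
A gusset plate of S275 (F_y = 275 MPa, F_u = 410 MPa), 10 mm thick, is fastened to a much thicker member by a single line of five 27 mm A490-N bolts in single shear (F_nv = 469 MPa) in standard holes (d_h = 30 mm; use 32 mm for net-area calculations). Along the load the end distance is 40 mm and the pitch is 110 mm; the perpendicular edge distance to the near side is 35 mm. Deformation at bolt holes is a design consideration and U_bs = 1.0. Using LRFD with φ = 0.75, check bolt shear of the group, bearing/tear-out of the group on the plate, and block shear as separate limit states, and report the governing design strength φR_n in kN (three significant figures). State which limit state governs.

652 kN (block shear governs)

Bolt shear: A_b = π·27²/4 = 572.6 mm²; R_n = 469 × 572.6 × 5 × 1 / 1000 = 1343 kN → 0.75 × 1343 = 1010 kN.
Bearing: edge l_c = 25, r_n = 123 kN; interior l_c = 80, r_n = 265.7 kN; R_n = 123 + 4·265.7 = 1186 kN → 889 kN.
Block shear: A_gv = 4800, A_nv = 3360, A_nt = 190 mm²; R_n = min(0.6F_uA_nv, 0.6F_yA_gv) + U_bs·F_u·A_nt = 869.9 kN → 652 kN.
Block shear governs: 652 kN.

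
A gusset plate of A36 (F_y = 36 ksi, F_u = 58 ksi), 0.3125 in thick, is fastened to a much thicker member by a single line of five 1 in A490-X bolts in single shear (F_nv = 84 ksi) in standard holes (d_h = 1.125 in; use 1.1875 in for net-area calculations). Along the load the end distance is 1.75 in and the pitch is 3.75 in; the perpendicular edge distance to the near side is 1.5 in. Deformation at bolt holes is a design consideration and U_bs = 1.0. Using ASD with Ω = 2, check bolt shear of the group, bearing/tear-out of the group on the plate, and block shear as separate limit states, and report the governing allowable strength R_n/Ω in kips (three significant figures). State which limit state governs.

Bolt shear: A_b = π·1²/4 = 0.7854 in²; R_n = 84 × 0.7854 × 5 × 1 = 329.9 kips → 329.9 / 2 = 165 kips.
Bearing: edge l_c = 1.188, r_n = 25.83 kips; interior l_c = 2.625, r_n = 43.5 kips; R_n = 25.83 + 4·43.5 = 199.8 kips → 99.9 kips.
Block shear: A_gv = 5.234, A_nv = 3.564, A_nt = 0.2832 in²; R_n = min(0.6F_uA_nv, 0.6F_yA_gv) + U_bs·F_u·A_nt = 129.5 kips → 64.7 kips.
Block shear governs: 64.7 kips.

64.7 kips (block shear governs)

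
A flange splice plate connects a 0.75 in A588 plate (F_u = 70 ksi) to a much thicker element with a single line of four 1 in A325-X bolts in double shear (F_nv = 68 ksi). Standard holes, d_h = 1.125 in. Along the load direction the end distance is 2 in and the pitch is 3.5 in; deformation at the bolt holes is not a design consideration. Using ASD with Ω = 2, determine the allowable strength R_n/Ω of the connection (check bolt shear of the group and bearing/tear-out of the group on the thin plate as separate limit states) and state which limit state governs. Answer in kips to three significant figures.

214 kips (bolt shear governs)

Bolt shear: A_b = π·1²/4 = 0.7854 in²; R_n = 68 × 0.7854 × 4 × 2 = 427.3 kips → 427.3 / 2 = 214 kips.
Bearing (1.5 l_c t F_u ≤ 3.0 d t F_u): upper limit = 3.0·1·0.75·70 = 157.5 kips.
  Edge l_c = 2 − 1.125/2 = 1.438 → r_n = 113.2 kips; interior l_c = 3.5 − 1.125 = 2.375 → r_n = 157.5 kips.
  R_n,bearing = 1·113.2 + 3·157.5 = 585.7 kips → 585.7 / 2 = 293 kips.
Bolt shear governs: 214 kips.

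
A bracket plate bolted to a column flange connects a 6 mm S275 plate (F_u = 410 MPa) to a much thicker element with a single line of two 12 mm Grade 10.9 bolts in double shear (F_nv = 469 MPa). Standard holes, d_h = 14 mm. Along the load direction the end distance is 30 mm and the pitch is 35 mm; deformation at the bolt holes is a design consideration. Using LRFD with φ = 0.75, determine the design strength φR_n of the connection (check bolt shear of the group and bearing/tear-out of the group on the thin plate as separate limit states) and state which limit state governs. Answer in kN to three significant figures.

Bolt shear: A_b = π·12²/4 = 113.1 mm²; R_n = 469 × 113.1 × 2 × 2 / 1000 = 212.2 kN → 0.75 × 212.2 = 159 kN.
Bearing (1.2 l_c t F_u ≤ 2.4 d t F_u): upper limit = 2.4·12·6·410 / 1000 = 70.85 kN.
  Edge l_c = 30 − 14/2 = 23 → r_n = 67.9 kN; interior l_c = 35 − 14 = 21 → r_n = 61.99 kN.
  R_n,bearing = 1·67.9 + 1·61.99 = 129.9 kN → 0.75 × 129.9 = 97.4 kN.
Bearing governs: 97.4 kN.

97.4 kN (bearing governs)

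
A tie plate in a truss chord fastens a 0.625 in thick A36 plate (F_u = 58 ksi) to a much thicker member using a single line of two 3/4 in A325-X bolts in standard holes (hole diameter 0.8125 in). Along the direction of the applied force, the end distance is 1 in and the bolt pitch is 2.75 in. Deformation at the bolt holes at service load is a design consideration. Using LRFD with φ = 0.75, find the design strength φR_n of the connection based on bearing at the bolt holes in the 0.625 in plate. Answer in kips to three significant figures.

68.3 kips

Per bolt r_n = 1.2 l_c t F_u ≤ 2.4 d t F_u; upper limit = 2.4 × 0.75 × 0.625 × 58 = 65.25 kips.
Edge bolt: l_c = 1 − 0.8125/2 = 0.5938 in → 1.2 × 0.5938 × 0.625 × 58 = 25.83 → r_n = 25.83 kips.
Interior bolts: l_c = 2.75 − 0.8125 = 1.938 in → 1.2 × 1.938 × 0.625 × 58 = 84.28 → r_n = 65.25 kips.
R_n = 1 × 25.83 + 1 × 65.25 = 91.08 kips.
Design strength φR_n = 0.75 × 91.08 = 68.3 kips.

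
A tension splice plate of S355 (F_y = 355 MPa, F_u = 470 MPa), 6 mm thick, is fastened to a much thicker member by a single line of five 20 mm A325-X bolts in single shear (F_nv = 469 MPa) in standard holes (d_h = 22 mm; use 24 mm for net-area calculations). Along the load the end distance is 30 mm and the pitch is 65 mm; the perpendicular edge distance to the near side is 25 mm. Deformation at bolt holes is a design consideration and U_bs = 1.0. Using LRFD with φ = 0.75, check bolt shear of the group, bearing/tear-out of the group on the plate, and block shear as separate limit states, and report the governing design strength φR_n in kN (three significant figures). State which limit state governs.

258 kN (block shear governs)

Bolt shear: A_b = π·20²/4 = 314.2 mm²; R_n = 469 × 314.2 × 5 × 1 / 1000 = 736.7 kN → 0.75 × 736.7 = 553 kN.
Bearing: edge l_c = 19, r_n = 64.3 kN; interior l_c = 43, r_n = 135.4 kN; R_n = 64.3 + 4·135.4 = 605.7 kN → 454 kN.
Block shear: A_gv = 1740, A_nv = 1092, A_nt = 78 mm²; R_n = min(0.6F_uA_nv, 0.6F_yA_gv) + U_bs·F_u·A_nt = 344.6 kN → 258 kN.
Block shear governs: 258 kN.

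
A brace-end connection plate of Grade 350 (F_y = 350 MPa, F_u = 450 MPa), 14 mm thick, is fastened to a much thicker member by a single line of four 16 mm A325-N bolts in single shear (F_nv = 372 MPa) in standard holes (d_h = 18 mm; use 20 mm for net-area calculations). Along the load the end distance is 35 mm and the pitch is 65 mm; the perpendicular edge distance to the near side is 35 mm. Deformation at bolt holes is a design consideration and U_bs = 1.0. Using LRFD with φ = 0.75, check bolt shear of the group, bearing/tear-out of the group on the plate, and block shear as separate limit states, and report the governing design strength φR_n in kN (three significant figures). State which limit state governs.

Bolt shear: A_b = π·16²/4 = 201.1 mm²; R_n = 372 × 201.1 × 4 × 1 / 1000 = 299.2 kN → 0.75 × 299.2 = 224 kN.
Bearing: edge l_c = 26, r_n = 196.6 kN; interior l_c = 47, r_n = 241.9 kN; R_n = 196.6 + 3·241.9 = 922.3 kN → 692 kN.
Block shear: A_gv = 3220, A_nv = 2240, A_nt = 350 mm²; R_n = min(0.6F_uA_nv, 0.6F_yA_gv) + U_bs·F_u·A_nt = 762.3 kN → 572 kN.
Bolt shear governs: 224 kN.

224 kN (bolt shear governs)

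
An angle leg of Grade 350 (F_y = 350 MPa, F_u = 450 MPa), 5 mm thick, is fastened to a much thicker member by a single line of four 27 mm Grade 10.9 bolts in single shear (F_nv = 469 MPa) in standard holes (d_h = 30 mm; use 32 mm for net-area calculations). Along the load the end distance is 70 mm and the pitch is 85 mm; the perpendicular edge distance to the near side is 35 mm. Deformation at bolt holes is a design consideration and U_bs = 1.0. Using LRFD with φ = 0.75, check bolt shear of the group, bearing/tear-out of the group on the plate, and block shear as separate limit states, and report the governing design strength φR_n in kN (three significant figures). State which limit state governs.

Bolt shear: A_b = π·27²/4 = 572.6 mm²; R_n = 469 × 572.6 × 4 × 1 / 1000 = 1074 kN → 0.75 × 1074 = 806 kN.
Bearing: edge l_c = 55, r_n = 145.8 kN; interior l_c = 55, r_n = 145.8 kN; R_n = 145.8 + 3·145.8 = 583.2 kN → 437 kN.
Block shear: A_gv = 1625, A_nv = 1065, A_nt = 95 mm²; R_n = min(0.6F_uA_nv, 0.6F_yA_gv) + U_bs·F_u·A_nt = 330.3 kN → 248 kN.
Block shear governs: 248 kN.

248 kN (block shear governs)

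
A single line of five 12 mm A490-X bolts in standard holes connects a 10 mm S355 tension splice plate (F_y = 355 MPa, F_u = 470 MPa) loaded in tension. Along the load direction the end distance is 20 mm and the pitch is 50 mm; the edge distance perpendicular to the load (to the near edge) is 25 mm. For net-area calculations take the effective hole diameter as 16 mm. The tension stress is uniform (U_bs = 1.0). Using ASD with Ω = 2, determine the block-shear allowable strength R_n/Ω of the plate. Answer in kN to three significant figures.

249 kN

Shear plane L_v = 20 + 4·50 = 220 mm; A_gv = 220 × 10 = 2200 mm².
A_nv = (220 − 4.5·16) × 10 = 1480 mm².
A_nt = (25 − 0.5·16) × 10 = 170 mm².
0.6 F_u A_nv = 417.4 kN; 0.6 F_y A_gv = 468.6 kN → shear rupture governs the shear term.
R_n = 417.4 + 1.0 × 470 × 170 / 1000 = 497.3 kN.
Allowable strength R_n/Ω = 497.3 / 2 = 249 kN.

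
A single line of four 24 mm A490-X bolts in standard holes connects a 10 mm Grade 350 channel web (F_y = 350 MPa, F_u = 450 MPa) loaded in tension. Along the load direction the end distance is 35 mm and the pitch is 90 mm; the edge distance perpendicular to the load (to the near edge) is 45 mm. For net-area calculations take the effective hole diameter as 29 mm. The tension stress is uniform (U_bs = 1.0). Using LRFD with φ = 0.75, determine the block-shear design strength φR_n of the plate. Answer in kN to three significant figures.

Shear plane L_v = 35 + 3·90 = 305 mm; A_gv = 305 × 10 = 3050 mm².
A_nv = (305 − 3.5·29) × 10 = 2035 mm².
A_nt = (45 − 0.5·29) × 10 = 305 mm².
0.6 F_u A_nv = 549.5 kN; 0.6 F_y A_gv = 640.5 kN → shear rupture governs the shear term.
R_n = 549.5 + 1.0 × 450 × 305 / 1000 = 686.7 kN.
Design strength φR_n = 0.75 × 686.7 = 515 kN.

515 kN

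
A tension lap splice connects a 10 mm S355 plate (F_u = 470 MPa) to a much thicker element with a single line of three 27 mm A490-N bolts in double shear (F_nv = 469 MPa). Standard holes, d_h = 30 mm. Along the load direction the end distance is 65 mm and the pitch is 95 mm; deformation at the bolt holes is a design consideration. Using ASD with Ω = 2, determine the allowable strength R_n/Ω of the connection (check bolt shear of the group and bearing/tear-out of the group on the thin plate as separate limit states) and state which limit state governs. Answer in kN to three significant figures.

Bolt shear: A_b = π·27²/4 = 572.6 mm²; R_n = 469 × 572.6 × 3 × 2 / 1000 = 1611 kN → 1611 / 2 = 806 kN.
Bearing (1.2 l_c t F_u ≤ 2.4 d t F_u): upper limit = 2.4·27·10·470 / 1000 = 304.6 kN.
  Edge l_c = 65 − 30/2 = 50 → r_n = 282 kN; interior l_c = 95 − 30 = 65 → r_n = 304.6 kN.
  R_n,bearing = 1·282 + 2·304.6 = 891.1 kN → 891.1 / 2 = 446 kN.
Bearing governs: 446 kN.

446 kN (bearing governs)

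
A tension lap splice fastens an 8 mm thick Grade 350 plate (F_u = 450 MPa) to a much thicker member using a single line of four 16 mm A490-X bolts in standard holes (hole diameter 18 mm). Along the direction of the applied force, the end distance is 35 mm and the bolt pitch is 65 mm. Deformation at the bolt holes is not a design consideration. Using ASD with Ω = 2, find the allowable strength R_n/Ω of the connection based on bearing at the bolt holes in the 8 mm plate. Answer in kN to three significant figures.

Per bolt r_n = 1.5 l_c t F_u ≤ 3.0 d t F_u; upper limit = 3.0 × 16 × 8 × 450 / 1000 = 172.8 kN.
Edge bolt: l_c = 35 − 18/2 = 26 mm → 1.5 × 26 × 8 × 450 / 1000 = 140.4 → r_n = 140.4 kN.
Interior bolts: l_c = 65 − 18 = 47 mm → 1.5 × 47 × 8 × 450 / 1000 = 253.8 → r_n = 172.8 kN.
R_n = 1 × 140.4 + 3 × 172.8 = 658.8 kN.
Allowable strength R_n/Ω = 658.8 / 2 = 329 kN.

329 kN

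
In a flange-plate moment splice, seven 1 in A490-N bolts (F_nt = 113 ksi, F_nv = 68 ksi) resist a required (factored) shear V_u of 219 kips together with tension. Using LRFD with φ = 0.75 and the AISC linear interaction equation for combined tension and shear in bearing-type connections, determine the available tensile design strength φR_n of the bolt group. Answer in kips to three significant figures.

242 kips

A_b = π·1²/4 = 0.7854 in²; f_rv = 219 / (7 × 0.7854) = 39.83 ksi.
F'_nt = 1.3 F_nt − (F_nt / φF_nv) f_rv = 1.3·113 − (113/(0.75·68))·39.83 = 58.64 ksi, capped at F_nt → F'_nt = 58.64 ksi.
R_n = F'_nt · A_b · n = 58.64 × 0.7854 × 7 = 322.4 kips.
Design strength φR_n = 0.75 × 322.4 = 242 kips.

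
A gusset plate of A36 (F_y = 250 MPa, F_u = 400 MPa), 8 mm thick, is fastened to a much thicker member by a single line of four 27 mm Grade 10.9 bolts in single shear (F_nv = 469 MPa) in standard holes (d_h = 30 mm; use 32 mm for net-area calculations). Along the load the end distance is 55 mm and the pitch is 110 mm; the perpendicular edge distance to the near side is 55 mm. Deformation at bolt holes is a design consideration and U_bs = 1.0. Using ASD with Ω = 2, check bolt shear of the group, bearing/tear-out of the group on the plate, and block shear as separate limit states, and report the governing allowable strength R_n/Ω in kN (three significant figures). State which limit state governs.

293 kN (block shear governs)

Bolt shear: A_b = π·27²/4 = 572.6 mm²; R_n = 469 × 572.6 × 4 × 1 / 1000 = 1074 kN → 1074 / 2 = 537 kN.
Bearing: edge l_c = 40, r_n = 153.6 kN; interior l_c = 80, r_n = 207.4 kN; R_n = 153.6 + 3·207.4 = 775.7 kN → 388 kN.
Block shear: A_gv = 3080, A_nv = 2184, A_nt = 312 mm²; R_n = min(0.6F_uA_nv, 0.6F_yA_gv) + U_bs·F_u·A_nt = 586.8 kN → 293 kN.
Block shear governs: 293 kN.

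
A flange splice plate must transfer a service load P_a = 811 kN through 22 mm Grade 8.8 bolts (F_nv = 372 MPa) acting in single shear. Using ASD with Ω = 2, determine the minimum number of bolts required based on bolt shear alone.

A_b = π·22²/4 = 380.1 mm².
Per-bolt allowable strength R_n/Ω = 372 × 380.1 × 1 / 1000 / 2 = 70.7 kN.
n ≥ 811 / 70.7 = 11.47 → use 12 bolts.

12 bolts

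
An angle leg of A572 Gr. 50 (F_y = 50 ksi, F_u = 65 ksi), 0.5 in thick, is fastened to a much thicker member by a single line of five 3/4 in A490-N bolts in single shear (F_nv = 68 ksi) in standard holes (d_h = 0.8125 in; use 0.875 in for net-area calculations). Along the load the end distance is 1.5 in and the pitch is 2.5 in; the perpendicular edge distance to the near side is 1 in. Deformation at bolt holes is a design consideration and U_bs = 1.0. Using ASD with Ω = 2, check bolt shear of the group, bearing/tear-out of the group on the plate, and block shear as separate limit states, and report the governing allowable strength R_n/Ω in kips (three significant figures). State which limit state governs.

Bolt shear: A_b = π·0.75²/4 = 0.4418 in²; R_n = 68 × 0.4418 × 5 × 1 = 150.2 kips → 150.2 / 2 = 75.1 kips.
Bearing: edge l_c = 1.094, r_n = 42.66 kips; interior l_c = 1.688, r_n = 58.5 kips; R_n = 42.66 + 4·58.5 = 276.7 kips → 138 kips.
Block shear: A_gv = 5.75, A_nv = 3.781, A_nt = 0.2812 in²; R_n = min(0.6F_uA_nv, 0.6F_yA_gv) + U_bs·F_u·A_nt = 165.8 kips → 82.9 kips.
Bolt shear governs: 75.1 kips.

75.1 kips (bolt shear governs)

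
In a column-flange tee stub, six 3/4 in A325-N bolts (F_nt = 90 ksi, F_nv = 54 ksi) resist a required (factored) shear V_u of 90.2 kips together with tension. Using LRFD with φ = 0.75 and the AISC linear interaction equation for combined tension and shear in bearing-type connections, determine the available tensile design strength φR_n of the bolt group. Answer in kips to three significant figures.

A_b = π·0.75²/4 = 0.4418 in²; f_rv = 90.2 / (6 × 0.4418) = 34.03 ksi.
F'_nt = 1.3 F_nt − (F_nt / φF_nv) f_rv = 1.3·90 − (90/(0.75·54))·34.03 = 41.38 ksi, capped at F_nt → F'_nt = 41.38 ksi.
R_n = F'_nt · A_b · n = 41.38 × 0.4418 × 6 = 109.7 kips.
Design strength φR_n = 0.75 × 109.7 = 82.3 kips.

82.3 kips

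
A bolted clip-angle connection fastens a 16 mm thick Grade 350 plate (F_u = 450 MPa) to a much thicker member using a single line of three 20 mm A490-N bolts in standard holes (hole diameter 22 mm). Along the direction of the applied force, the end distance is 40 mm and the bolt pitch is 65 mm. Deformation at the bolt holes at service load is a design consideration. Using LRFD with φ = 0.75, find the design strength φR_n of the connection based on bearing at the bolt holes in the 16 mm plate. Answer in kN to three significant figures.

706 kN

Per bolt r_n = 1.2 l_c t F_u ≤ 2.4 d t F_u; upper limit = 2.4 × 20 × 16 × 450 / 1000 = 345.6 kN.
Edge bolt: l_c = 40 − 22/2 = 29 mm → 1.2 × 29 × 16 × 450 / 1000 = 250.6 → r_n = 250.6 kN.
Interior bolts: l_c = 65 − 22 = 43 mm → 1.2 × 43 × 16 × 450 / 1000 = 371.5 → r_n = 345.6 kN.
R_n = 1 × 250.6 + 2 × 345.6 = 941.8 kN.
Design strength φR_n = 0.75 × 941.8 = 706 kN.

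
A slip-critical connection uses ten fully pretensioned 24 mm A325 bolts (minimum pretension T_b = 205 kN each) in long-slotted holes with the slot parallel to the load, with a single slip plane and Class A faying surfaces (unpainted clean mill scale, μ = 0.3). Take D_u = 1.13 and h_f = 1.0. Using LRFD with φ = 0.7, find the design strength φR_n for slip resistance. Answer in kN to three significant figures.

R_n = μ · D_u · h_f · T_b · n_s · n_b = 0.3 × 1.13 × 1.0 × 205 × 1 × 10 = 694.9 kN.
Design strength φR_n = 0.7 × 694.9 = 486 kN.

486 kN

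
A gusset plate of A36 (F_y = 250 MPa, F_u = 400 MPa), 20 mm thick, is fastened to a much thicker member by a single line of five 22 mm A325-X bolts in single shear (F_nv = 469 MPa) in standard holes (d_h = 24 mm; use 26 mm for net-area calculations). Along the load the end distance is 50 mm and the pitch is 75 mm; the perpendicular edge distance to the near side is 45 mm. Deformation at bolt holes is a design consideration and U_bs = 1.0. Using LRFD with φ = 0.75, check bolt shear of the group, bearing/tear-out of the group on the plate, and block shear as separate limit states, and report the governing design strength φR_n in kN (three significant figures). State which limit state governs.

669 kN (bolt shear governs)

Bolt shear: A_b = π·22²/4 = 380.1 mm²; R_n = 469 × 380.1 × 5 × 1 / 1000 = 891.4 kN → 0.75 × 891.4 = 669 kN.
Bearing: edge l_c = 38, r_n = 364.8 kN; interior l_c = 51, r_n = 422.4 kN; R_n = 364.8 + 4·422.4 = 2054 kN → 1540 kN.
Block shear: A_gv = 7000, A_nv = 4660, A_nt = 640 mm²; R_n = min(0.6F_uA_nv, 0.6F_yA_gv) + U_bs·F_u·A_nt = 1306 kN → 980 kN.
Bolt shear governs: 669 kN.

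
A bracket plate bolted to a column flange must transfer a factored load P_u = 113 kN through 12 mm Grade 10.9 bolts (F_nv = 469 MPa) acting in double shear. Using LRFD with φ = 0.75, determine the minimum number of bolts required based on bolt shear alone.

A_b = π·12²/4 = 113.1 mm².
Per-bolt design strength φR_n = 0.75 × 469 × 113.1 × 2 / 1000 = 79.56 kN.
n ≥ 113 / 79.56 = 1.42 → use 2 bolts.

2 bolts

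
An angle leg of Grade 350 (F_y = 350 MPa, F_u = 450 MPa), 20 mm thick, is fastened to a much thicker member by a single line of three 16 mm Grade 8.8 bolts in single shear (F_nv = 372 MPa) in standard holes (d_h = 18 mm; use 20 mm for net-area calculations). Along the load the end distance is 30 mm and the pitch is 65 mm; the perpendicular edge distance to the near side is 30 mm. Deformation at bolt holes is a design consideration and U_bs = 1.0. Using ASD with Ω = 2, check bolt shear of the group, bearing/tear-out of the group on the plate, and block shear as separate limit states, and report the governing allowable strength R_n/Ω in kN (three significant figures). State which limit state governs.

Bolt shear: A_b = π·16²/4 = 201.1 mm²; R_n = 372 × 201.1 × 3 × 1 / 1000 = 224.4 kN → 224.4 / 2 = 112 kN.
Bearing: edge l_c = 21, r_n = 226.8 kN; interior l_c = 47, r_n = 345.6 kN; R_n = 226.8 + 2·345.6 = 918 kN → 459 kN.
Block shear: A_gv = 3200, A_nv = 2200, A_nt = 400 mm²; R_n = min(0.6F_uA_nv, 0.6F_yA_gv) + U_bs·F_u·A_nt = 774 kN → 387 kN.
Bolt shear governs: 112 kN.

112 kN (bolt shear governs)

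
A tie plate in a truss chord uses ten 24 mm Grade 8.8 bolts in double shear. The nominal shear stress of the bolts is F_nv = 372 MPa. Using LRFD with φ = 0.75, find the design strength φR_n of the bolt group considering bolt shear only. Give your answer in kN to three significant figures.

A_b = π × 24² / 4 = 452.4 mm².
R_n = F_nv · A_b · n · n_s = 372 × 452.4 × 10 × 2 / 1000 = 3366 kN.
Design strength φR_n = 0.75 × 3366 = 2520 kN.

2520 kN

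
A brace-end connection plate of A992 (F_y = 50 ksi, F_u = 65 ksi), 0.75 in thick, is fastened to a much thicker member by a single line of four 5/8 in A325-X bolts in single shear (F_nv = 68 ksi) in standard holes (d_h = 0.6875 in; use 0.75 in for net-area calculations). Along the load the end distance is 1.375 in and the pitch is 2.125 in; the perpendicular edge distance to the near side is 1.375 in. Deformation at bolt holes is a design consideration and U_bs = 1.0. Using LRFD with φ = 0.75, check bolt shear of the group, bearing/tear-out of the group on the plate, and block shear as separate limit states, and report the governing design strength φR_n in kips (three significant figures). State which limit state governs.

Bolt shear: A_b = π·0.625²/4 = 0.3068 in²; R_n = 68 × 0.3068 × 4 × 1 = 83.45 kips → 0.75 × 83.45 = 62.6 kips.
Bearing: edge l_c = 1.031, r_n = 60.33 kips; interior l_c = 1.438, r_n = 73.12 kips; R_n = 60.33 + 3·73.12 = 279.7 kips → 210 kips.
Block shear: A_gv = 5.812, A_nv = 3.844, A_nt = 0.75 in²; R_n = min(0.6F_uA_nv, 0.6F_yA_gv) + U_bs·F_u·A_nt = 198.7 kips → 149 kips.
Bolt shear governs: 62.6 kips.

62.6 kips (bolt shear governs)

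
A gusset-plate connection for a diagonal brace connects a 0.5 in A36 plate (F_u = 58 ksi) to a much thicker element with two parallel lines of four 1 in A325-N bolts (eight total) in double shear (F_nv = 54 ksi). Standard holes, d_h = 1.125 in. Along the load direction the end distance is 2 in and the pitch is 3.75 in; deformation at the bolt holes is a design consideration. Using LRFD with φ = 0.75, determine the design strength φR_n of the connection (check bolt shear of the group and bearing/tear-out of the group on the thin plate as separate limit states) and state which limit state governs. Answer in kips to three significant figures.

388 kips (bearing governs)

Bolt shear: A_b = π·1²/4 = 0.7854 in²; R_n = 54 × 0.7854 × 8 × 2 = 678.6 kips → 0.75 × 678.6 = 509 kips.
Bearing (1.2 l_c t F_u ≤ 2.4 d t F_u): upper limit = 2.4·1·0.5·58 = 69.6 kips.
  Edge l_c = 2 − 1.125/2 = 1.438 → r_n = 50.02 kips; interior l_c = 3.75 − 1.125 = 2.625 → r_n = 69.6 kips.
  R_n,bearing = 2·50.02 + 6·69.6 = 517.6 kips → 0.75 × 517.6 = 388 kips.
Bearing governs: 388 kips.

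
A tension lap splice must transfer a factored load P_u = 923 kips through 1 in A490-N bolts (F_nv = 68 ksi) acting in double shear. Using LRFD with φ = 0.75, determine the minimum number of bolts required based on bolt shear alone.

A_b = π·1²/4 = 0.7854 in².
Per-bolt design strength φR_n = 0.75 × 68 × 0.7854 × 2 = 80.11 kips.
n ≥ 923 / 80.11 = 11.52 → use 12 bolts.

12 bolts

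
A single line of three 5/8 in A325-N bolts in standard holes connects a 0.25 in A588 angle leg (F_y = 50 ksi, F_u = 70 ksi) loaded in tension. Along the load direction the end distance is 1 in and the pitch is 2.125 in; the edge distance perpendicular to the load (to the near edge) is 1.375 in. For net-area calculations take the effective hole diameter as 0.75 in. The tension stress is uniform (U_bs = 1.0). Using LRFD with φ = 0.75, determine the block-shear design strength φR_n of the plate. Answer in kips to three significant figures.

Shear plane L_v = 1 + 2·2.125 = 5.25 in; A_gv = 5.25 × 0.25 = 1.312 in².
A_nv = (5.25 − 2.5·0.75) × 0.25 = 0.8438 in².
A_nt = (1.375 − 0.5·0.75) × 0.25 = 0.25 in².
0.6 F_u A_nv = 35.44 kips; 0.6 F_y A_gv = 39.38 kips → shear rupture governs the shear term.
R_n = 35.44 + 1.0 × 70 × 0.25 = 52.94 kips.
Design strength φR_n = 0.75 × 52.94 = 39.7 kips.

39.7 kips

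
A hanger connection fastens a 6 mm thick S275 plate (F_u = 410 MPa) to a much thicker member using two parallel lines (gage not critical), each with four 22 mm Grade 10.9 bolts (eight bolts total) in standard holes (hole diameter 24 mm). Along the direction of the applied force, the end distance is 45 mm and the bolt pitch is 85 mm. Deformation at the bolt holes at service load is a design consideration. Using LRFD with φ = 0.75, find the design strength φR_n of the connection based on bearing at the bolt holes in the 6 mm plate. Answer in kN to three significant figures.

Per bolt r_n = 1.2 l_c t F_u ≤ 2.4 d t F_u; upper limit = 2.4 × 22 × 6 × 410 / 1000 = 129.9 kN.
Edge bolt: l_c = 45 − 24/2 = 33 mm → 1.2 × 33 × 6 × 410 / 1000 = 97.42 → r_n = 97.42 kN.
Interior bolts: l_c = 85 − 24 = 61 mm → 1.2 × 61 × 6 × 410 / 1000 = 180.1 → r_n = 129.9 kN.
R_n = 2 × 97.42 + 6 × 129.9 = 974.2 kN.
Design strength φR_n = 0.75 × 974.2 = 731 kN.

731 kN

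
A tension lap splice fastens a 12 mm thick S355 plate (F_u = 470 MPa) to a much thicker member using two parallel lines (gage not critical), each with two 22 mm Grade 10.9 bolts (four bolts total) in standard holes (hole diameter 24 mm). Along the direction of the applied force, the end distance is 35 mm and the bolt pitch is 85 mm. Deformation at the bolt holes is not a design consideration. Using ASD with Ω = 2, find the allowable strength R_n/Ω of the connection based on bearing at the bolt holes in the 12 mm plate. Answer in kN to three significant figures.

567 kN

Per bolt r_n = 1.5 l_c t F_u ≤ 3.0 d t F_u; upper limit = 3.0 × 22 × 12 × 470 / 1000 = 372.2 kN.
Edge bolt: l_c = 35 − 24/2 = 23 mm → 1.5 × 23 × 12 × 470 / 1000 = 194.6 → r_n = 194.6 kN.
Interior bolts: l_c = 85 − 24 = 61 mm → 1.5 × 61 × 12 × 470 / 1000 = 516.1 → r_n = 372.2 kN.
R_n = 2 × 194.6 + 2 × 372.2 = 1134 kN.
Allowable strength R_n/Ω = 1134 / 2 = 567 kN.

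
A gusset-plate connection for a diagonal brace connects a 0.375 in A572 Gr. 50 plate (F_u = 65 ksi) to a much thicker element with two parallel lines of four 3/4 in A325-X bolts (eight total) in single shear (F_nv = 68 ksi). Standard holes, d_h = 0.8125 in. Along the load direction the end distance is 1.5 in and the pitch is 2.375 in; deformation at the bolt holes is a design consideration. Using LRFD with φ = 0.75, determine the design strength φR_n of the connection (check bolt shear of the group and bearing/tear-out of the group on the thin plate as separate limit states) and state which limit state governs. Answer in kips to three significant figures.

Bolt shear: A_b = π·0.75²/4 = 0.4418 in²; R_n = 68 × 0.4418 × 8 × 1 = 240.3 kips → 0.75 × 240.3 = 180 kips.
Bearing (1.2 l_c t F_u ≤ 2.4 d t F_u): upper limit = 2.4·0.75·0.375·65 = 43.87 kips.
  Edge l_c = 1.5 − 0.8125/2 = 1.094 → r_n = 31.99 kips; interior l_c = 2.375 − 0.8125 = 1.562 → r_n = 43.87 kips.
  R_n,bearing = 2·31.99 + 6·43.87 = 327.2 kips → 0.75 × 327.2 = 245 kips.
Bolt shear governs: 180 kips.

180 kips (bolt shear governs)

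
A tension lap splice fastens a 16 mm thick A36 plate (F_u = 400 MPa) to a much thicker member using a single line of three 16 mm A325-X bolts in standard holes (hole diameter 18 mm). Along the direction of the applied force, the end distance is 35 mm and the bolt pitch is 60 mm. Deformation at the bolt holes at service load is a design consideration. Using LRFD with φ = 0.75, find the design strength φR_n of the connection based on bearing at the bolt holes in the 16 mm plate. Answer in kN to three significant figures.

Per bolt r_n = 1.2 l_c t F_u ≤ 2.4 d t F_u; upper limit = 2.4 × 16 × 16 × 400 / 1000 = 245.8 kN.
Edge bolt: l_c = 35 − 18/2 = 26 mm → 1.2 × 26 × 16 × 400 / 1000 = 199.7 → r_n = 199.7 kN.
Interior bolts: l_c = 60 − 18 = 42 mm → 1.2 × 42 × 16 × 400 / 1000 = 322.6 → r_n = 245.8 kN.
R_n = 1 × 199.7 + 2 × 245.8 = 691.2 kN.
Design strength φR_n = 0.75 × 691.2 = 518 kN.

518 kN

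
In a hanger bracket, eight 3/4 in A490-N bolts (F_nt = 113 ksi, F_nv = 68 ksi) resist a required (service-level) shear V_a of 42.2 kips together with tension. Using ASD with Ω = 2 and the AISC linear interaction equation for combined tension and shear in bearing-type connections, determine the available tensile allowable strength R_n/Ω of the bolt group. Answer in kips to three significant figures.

189 kips

A_b = π·0.75²/4 = 0.4418 in²; f_rv = 42.2 / (8 × 0.4418) = 11.94 ksi.
F'_nt = 1.3 F_nt − (Ω F_nt / F_nv) f_rv = 1.3·113 − (2·113/68)·11.94 = 107.2 ksi, capped at F_nt → F'_nt = 107.2 ksi.
R_n = F'_nt · A_b · n = 107.2 × 0.4418 × 8 = 378.9 kips.
Allowable strength R_n/Ω = 378.9 / 2 = 189 kips.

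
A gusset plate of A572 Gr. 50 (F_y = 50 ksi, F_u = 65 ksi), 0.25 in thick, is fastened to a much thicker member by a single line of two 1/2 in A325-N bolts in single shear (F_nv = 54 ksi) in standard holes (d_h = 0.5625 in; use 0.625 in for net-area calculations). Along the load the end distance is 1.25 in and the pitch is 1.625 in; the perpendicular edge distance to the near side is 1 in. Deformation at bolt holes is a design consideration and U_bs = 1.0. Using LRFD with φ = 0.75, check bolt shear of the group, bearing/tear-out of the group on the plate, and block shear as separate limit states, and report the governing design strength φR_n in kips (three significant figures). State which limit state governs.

15.9 kips (bolt shear governs)

Bolt shear: A_b = π·0.5²/4 = 0.1963 in²; R_n = 54 × 0.1963 × 2 × 1 = 21.21 kips → 0.75 × 21.21 = 15.9 kips.
Bearing: edge l_c = 0.9688, r_n = 18.89 kips; interior l_c = 1.062, r_n = 19.5 kips; R_n = 18.89 + 1·19.5 = 38.39 kips → 28.8 kips.
Block shear: A_gv = 0.7188, A_nv = 0.4844, A_nt = 0.1719 in²; R_n = min(0.6F_uA_nv, 0.6F_yA_gv) + U_bs·F_u·A_nt = 30.06 kips → 22.5 kips.
Bolt shear governs: 15.9 kips.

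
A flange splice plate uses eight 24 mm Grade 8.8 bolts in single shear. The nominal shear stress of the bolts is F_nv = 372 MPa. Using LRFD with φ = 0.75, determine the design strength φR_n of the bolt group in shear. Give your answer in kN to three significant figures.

1010 kN

A_b = π × 24² / 4 = 452.4 mm².
R_n = F_nv · A_b · n · n_s = 372 × 452.4 × 8 × 1 / 1000 = 1346 kN.
Design strength φR_n = 0.75 × 1346 = 1010 kN.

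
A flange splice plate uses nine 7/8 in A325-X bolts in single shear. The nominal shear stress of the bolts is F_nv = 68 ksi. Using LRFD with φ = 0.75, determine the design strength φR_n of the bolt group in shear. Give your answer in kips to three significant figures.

A_b = π × 0.875² / 4 = 0.6013 in².
R_n = F_nv · A_b · n · n_s = 68 × 0.6013 × 9 × 1 = 368 kips.
Design strength φR_n = 0.75 × 368 = 276 kips.

276 kips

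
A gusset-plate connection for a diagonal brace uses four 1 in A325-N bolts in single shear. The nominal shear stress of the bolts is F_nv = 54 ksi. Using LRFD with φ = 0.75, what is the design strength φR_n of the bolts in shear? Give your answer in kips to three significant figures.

A_b = π × 1² / 4 = 0.7854 in².
R_n = F_nv · A_b · n · n_s = 54 × 0.7854 × 4 × 1 = 169.6 kips.
Design strength φR_n = 0.75 × 169.6 = 127 kips.

127 kips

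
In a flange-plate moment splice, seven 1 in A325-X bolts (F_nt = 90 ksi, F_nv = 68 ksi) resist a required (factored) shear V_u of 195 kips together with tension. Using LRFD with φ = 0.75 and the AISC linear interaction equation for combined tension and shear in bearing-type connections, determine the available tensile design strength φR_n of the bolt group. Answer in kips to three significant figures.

A_b = π·1²/4 = 0.7854 in²; f_rv = 195 / (7 × 0.7854) = 35.47 ksi.
F'_nt = 1.3 F_nt − (F_nt / φF_nv) f_rv = 1.3·90 − (90/(0.75·68))·35.47 = 54.41 ksi, capped at F_nt → F'_nt = 54.41 ksi.
R_n = F'_nt · A_b · n = 54.41 × 0.7854 × 7 = 299.1 kips.
Design strength φR_n = 0.75 × 299.1 = 224 kips.

224 kips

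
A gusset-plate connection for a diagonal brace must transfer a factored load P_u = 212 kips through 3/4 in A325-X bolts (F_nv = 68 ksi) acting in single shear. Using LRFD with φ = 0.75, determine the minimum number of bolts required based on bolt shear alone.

A_b = π·0.75²/4 = 0.4418 in².
Per-bolt design strength φR_n = 0.75 × 68 × 0.4418 × 1 = 22.53 kips.
n ≥ 212 / 22.53 = 9.409 → use 10 bolts.

10 bolts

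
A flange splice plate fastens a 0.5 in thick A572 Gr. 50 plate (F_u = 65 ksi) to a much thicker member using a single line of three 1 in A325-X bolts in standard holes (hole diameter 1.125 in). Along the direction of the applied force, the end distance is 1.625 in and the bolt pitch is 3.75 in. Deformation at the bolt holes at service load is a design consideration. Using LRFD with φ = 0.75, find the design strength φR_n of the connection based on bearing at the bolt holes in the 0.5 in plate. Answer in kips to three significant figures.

148 kips

Per bolt r_n = 1.2 l_c t F_u ≤ 2.4 d t F_u; upper limit = 2.4 × 1 × 0.5 × 65 = 78 kips.
Edge bolt: l_c = 1.625 − 1.125/2 = 1.062 in → 1.2 × 1.062 × 0.5 × 65 = 41.44 → r_n = 41.44 kips.
Interior bolts: l_c = 3.75 − 1.125 = 2.625 in → 1.2 × 2.625 × 0.5 × 65 = 102.4 → r_n = 78 kips.
R_n = 1 × 41.44 + 2 × 78 = 197.4 kips.
Design strength φR_n = 0.75 × 197.4 = 148 kips.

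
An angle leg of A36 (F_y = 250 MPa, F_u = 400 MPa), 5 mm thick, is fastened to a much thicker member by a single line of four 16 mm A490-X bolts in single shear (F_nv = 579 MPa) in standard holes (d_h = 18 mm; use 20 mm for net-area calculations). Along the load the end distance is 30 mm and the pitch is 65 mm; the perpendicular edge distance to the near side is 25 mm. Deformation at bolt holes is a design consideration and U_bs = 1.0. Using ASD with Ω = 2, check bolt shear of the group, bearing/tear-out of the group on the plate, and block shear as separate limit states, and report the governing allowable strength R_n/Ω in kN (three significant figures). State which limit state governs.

99.4 kN (block shear governs)

Bolt shear: A_b = π·16²/4 = 201.1 mm²; R_n = 579 × 201.1 × 4 × 1 / 1000 = 465.7 kN → 465.7 / 2 = 233 kN.
Bearing: edge l_c = 21, r_n = 50.4 kN; interior l_c = 47, r_n = 76.8 kN; R_n = 50.4 + 3·76.8 = 280.8 kN → 140 kN.
Block shear: A_gv = 1125, A_nv = 775, A_nt = 75 mm²; R_n = min(0.6F_uA_nv, 0.6F_yA_gv) + U_bs·F_u·A_nt = 198.8 kN → 99.4 kN.
Block shear governs: 99.4 kN.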